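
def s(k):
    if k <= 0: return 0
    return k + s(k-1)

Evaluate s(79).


s(79)
= 79 + 78 + 77 + 76 + 75 + 74 + 73 + 72 + 71 + 70 + 69 + 68 + 67 + 66 + 65 + 64 + 63 + 62 + 61 + 60 + 59 + 58 + 57 + 56 + 55 + 54 + 53 + 52 + 51 + 50 + 49 + 48 + 47 + 46 + 45 + 44 + 43 + 42 + 41 + 40 + 39 + 38 + 37 + 36 + 35 + 34 + 33 + 32 + 31 + 30 + 29 + 28 + 27 + 26 + 25 + 24 + 23 + 22 + 21 + 20 + 19 + 18 + 17 + 16 + 15 + 14 + 13 + 12 + 11 + 10 + 9 + 8 + 7 + 6 + 5 + 4 + 3 + 2 + 1 + s(0)
= 79 + 78 + 77 + 76 + 75 + 74 + 73 + 72 + 71 + 70 + 69 + 68 + 67 + 66 + 65 + 64 + 63 + 62 + 61 + 60 + 59 + 58 + 57 + 56 + 55 + 54 + 53 + 52 + 51 + 50 + 49 + 48 + 47 + 46 + 45 + 44 + 43 + 42 + 41 + 40 + 39 + 38 + 37 + 36 + 35 + 34 + 33 + 32 + 31 + 30 + 29 + 28 + 27 + 26 + 25 + 24 + 23 + 22 + 21 + 20 + 19 + 18 + 17 + 16 + 15 + 14 + 13 + 12 + 11 + 10 + 9 + 8 + 7 + 6 + 5 + 4 + 3 + 2 + 1 + 0
= 3160

3160


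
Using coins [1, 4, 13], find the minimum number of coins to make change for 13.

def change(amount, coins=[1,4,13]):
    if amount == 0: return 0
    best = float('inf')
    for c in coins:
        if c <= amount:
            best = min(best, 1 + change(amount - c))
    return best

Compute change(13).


Building up with DP:
change(0) = 0
change(1) = min(1+change(0)=1+0=1) = 1
change(2) = min(1+change(1)=1+1=2) = 2
change(3) = min(1+change(2)=1+2=3) = 3
change(4) = min(1+change(3)=1+3=4, 1+change(0)=1+0=1) = 1
change(5) = min(1+change(4)=1+1=2, 1+change(1)=1+1=2) = 2
change(6) = min(1+change(5)=1+2=3, 1+change(2)=1+2=3) = 3
change(7) = min(1+change(6)=1+3=4, 1+change(3)=1+3=4) = 4
change(8) = min(1+change(7)=1+4=5, 1+change(4)=1+1=2) = 2
change(9) = min(1+change(8)=1+2=3, 1+change(5)=1+2=3) = 3
change(10) = min(1+change(9)=1+3=4, 1+change(6)=1+3=4) = 4
change(11) = min(1+change(10)=1+4=5, 1+change(7)=1+4=5) = 5
change(12) = min(1+change(11)=1+5=6, 1+change(8)=1+2=3) = 3
change(13) = min(1+change(12)=1+3=4, 1+change(9)=1+3=4, 1+change(0)=1+0=1) = 1

1


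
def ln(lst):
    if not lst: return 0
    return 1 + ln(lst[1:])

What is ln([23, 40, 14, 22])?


ln([23, 40, 14, 22]) = 1 + ln([40, 14, 22])
ln([40, 14, 22]) = 1 + ln([14, 22])
ln([14, 22]) = 1 + ln([22])
ln([22]) = 1 + ln([])
ln([]) = 0  (base case)
Unwinding: 1 + 1 + 1 + 1 + 0 = 4

4


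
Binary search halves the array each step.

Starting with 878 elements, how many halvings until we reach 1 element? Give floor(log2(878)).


878 / 2 = 439
439 / 2 = 219
219 / 2 = 109
109 / 2 = 54
54 / 2 = 27
27 / 2 = 13
13 / 2 = 6
6 / 2 = 3
3 / 2 = 1
Reached 1 after 9 halvings

9


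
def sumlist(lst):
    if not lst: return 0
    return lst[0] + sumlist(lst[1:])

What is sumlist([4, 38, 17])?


sumlist([4, 38, 17]) = 4 + sumlist([38, 17])
sumlist([38, 17]) = 38 + sumlist([17])
sumlist([17]) = 17 + sumlist([])
sumlist([]) = 0  (base case)
Total: 4 + 38 + 17 + 0 = 59

59


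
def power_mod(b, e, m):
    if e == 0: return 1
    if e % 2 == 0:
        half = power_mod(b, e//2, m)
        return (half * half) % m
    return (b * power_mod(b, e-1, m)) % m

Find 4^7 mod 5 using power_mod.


power_mod(4, 7, 5): e is odd, compute power_mod(4, 6, 5)
  power_mod(4, 6, 5): e is even, compute power_mod(4, 3, 5)
    power_mod(4, 3, 5): e is odd, compute power_mod(4, 2, 5)
      power_mod(4, 2, 5): e is even, compute power_mod(4, 1, 5)
        power_mod(4, 1, 5): e is odd, compute power_mod(4, 0, 5)
          power_mod(4, 0, 5) = 1
        (4 * 1) % 5 = 4
      half=4, (4*4) % 5 = 1
    (4 * 1) % 5 = 4
  half=4, (4*4) % 5 = 1
(4 * 1) % 5 = 4

4


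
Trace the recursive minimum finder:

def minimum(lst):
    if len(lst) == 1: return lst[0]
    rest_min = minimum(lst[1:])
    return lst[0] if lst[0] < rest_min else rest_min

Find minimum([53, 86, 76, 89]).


minimum([53, 86, 76, 89]): compare 53 with minimum([86, 76, 89])
minimum([86, 76, 89]): compare 86 with minimum([76, 89])
minimum([76, 89]): compare 76 with minimum([89])
minimum([89]) = 89  (base case)
Compare 76 with 89 -> 76
Compare 86 with 76 -> 76
Compare 53 with 76 -> 53

53


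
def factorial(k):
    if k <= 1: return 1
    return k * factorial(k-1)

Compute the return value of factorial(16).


factorial(16)
= 16 * factorial(15)
= 16 * 15 * factorial(14)
= 16 * 15 * 14 * factorial(13)
= 16 * 15 * 14 * 13 * factorial(12)
= 16 * 15 * 14 * 13 * 12 * factorial(11)
= 16 * 15 * 14 * 13 * 12 * 11 * factorial(10)
= 16 * 15 * 14 * 13 * 12 * 11 * 10 * factorial(9)
= 16 * 15 * 14 * 13 * 12 * 11 * 10 * 9 * factorial(8)
= 16 * 15 * 14 * 13 * 12 * 11 * 10 * 9 * 8 * factorial(7)
= 16 * 15 * 14 * 13 * 12 * 11 * 10 * 9 * 8 * 7 * factorial(6)
= 16 * 15 * 14 * 13 * 12 * 11 * 10 * 9 * 8 * 7 * 6 * factorial(5)
= 16 * 15 * 14 * 13 * 12 * 11 * 10 * 9 * 8 * 7 * 6 * 5 * factorial(4)
= 16 * 15 * 14 * 13 * 12 * 11 * 10 * 9 * 8 * 7 * 6 * 5 * 4 * factorial(3)
= 16 * 15 * 14 * 13 * 12 * 11 * 10 * 9 * 8 * 7 * 6 * 5 * 4 * 3 * factorial(2)
= 16 * 15 * 14 * 13 * 12 * 11 * 10 * 9 * 8 * 7 * 6 * 5 * 4 * 3 * 2 * factorial(1)
= 16 * 15 * 14 * 13 * 12 * 11 * 10 * 9 * 8 * 7 * 6 * 5 * 4 * 3 * 2 * 1
= 20922789888000

20922789888000


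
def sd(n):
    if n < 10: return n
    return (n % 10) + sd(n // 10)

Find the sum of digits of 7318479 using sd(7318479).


sd(7318479) = 9 + sd(731847)
sd(731847) = 7 + sd(73184)
sd(73184) = 4 + sd(7318)
sd(7318) = 8 + sd(731)
sd(731) = 1 + sd(73)
sd(73) = 3 + sd(7)
sd(7) = 7  (base case)
Total: 9 + 7 + 4 + 8 + 1 + 3 + 7 = 39

39


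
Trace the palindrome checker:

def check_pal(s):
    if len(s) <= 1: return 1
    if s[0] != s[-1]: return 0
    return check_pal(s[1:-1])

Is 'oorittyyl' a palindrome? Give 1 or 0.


check_pal('oorittyyl'): s[0]='o' != s[-1]='l' -> return 0
Result: 0 (not a palindrome)

0


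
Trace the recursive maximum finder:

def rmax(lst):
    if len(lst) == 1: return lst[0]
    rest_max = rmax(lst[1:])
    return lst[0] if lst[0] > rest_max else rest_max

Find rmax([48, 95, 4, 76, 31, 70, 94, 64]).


rmax([48, 95, 4, 76, 31, 70, 94, 64]): compare 48 with rmax([95, 4, 76, 31, 70, 94, 64])
rmax([95, 4, 76, 31, 70, 94, 64]): compare 95 with rmax([4, 76, 31, 70, 94, 64])
rmax([4, 76, 31, 70, 94, 64]): compare 4 with rmax([76, 31, 70, 94, 64])
rmax([76, 31, 70, 94, 64]): compare 76 with rmax([31, 70, 94, 64])
rmax([31, 70, 94, 64]): compare 31 with rmax([70, 94, 64])
rmax([70, 94, 64]): compare 70 with rmax([94, 64])
rmax([94, 64]): compare 94 with rmax([64])
rmax([64]) = 64  (base case)
Compare 94 with 64 -> 94
Compare 70 with 94 -> 94
Compare 31 with 94 -> 94
Compare 76 with 94 -> 94
Compare 4 with 94 -> 94
Compare 95 with 94 -> 95
Compare 48 with 95 -> 95

95


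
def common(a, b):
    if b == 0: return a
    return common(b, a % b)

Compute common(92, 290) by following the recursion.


common(92, 290) = common(290, 92)
common(290, 92) = common(92, 14)
common(92, 14) = common(14, 8)
common(14, 8) = common(8, 6)
common(8, 6) = common(6, 2)
common(6, 2) = common(2, 0)
common(2, 0) = 2  (base case)

2


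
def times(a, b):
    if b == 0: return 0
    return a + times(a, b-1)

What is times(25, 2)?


times(25, 2) = 25 + times(25, 1)
times(25, 1) = 25 + times(25, 0)
times(25, 0) = 0  (base case)
Total: 25 + 25 + 0 = 50

50


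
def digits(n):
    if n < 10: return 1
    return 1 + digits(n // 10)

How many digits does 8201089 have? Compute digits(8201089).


digits(8201089) = 1 + digits(820108)
digits(820108) = 1 + digits(82010)
digits(82010) = 1 + digits(8201)
digits(8201) = 1 + digits(820)
digits(820) = 1 + digits(82)
digits(82) = 1 + digits(8)
digits(8) = 1  (base case: 8 < 10)
Unwinding: 1 + 1 + 1 + 1 + 1 + 1 + 1 = 7

7


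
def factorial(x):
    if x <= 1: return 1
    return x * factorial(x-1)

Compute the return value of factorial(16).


factorial(16)
= 16 * factorial(15)
= 16 * 15 * factorial(14)
= 16 * 15 * 14 * factorial(13)
= 16 * 15 * 14 * 13 * factorial(12)
= 16 * 15 * 14 * 13 * 12 * factorial(11)
= 16 * 15 * 14 * 13 * 12 * 11 * factorial(10)
= 16 * 15 * 14 * 13 * 12 * 11 * 10 * factorial(9)
= 16 * 15 * 14 * 13 * 12 * 11 * 10 * 9 * factorial(8)
= 16 * 15 * 14 * 13 * 12 * 11 * 10 * 9 * 8 * factorial(7)
= 16 * 15 * 14 * 13 * 12 * 11 * 10 * 9 * 8 * 7 * factorial(6)
= 16 * 15 * 14 * 13 * 12 * 11 * 10 * 9 * 8 * 7 * 6 * factorial(5)
= 16 * 15 * 14 * 13 * 12 * 11 * 10 * 9 * 8 * 7 * 6 * 5 * factorial(4)
= 16 * 15 * 14 * 13 * 12 * 11 * 10 * 9 * 8 * 7 * 6 * 5 * 4 * factorial(3)
= 16 * 15 * 14 * 13 * 12 * 11 * 10 * 9 * 8 * 7 * 6 * 5 * 4 * 3 * factorial(2)
= 16 * 15 * 14 * 13 * 12 * 11 * 10 * 9 * 8 * 7 * 6 * 5 * 4 * 3 * 2 * factorial(1)
= 16 * 15 * 14 * 13 * 12 * 11 * 10 * 9 * 8 * 7 * 6 * 5 * 4 * 3 * 2 * 1
= 20922789888000

20922789888000


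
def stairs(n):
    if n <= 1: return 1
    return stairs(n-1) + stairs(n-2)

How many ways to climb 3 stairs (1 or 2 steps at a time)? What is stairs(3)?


Building up from base cases:
stairs(0) = 1
stairs(1) = 1
stairs(2) = stairs(1) + stairs(0) = 1 + 1 = 2
stairs(3) = stairs(2) + stairs(1) = 2 + 1 = 3

3


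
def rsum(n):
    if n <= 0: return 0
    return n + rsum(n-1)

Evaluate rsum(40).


rsum(40)
= 40 + 39 + 38 + 37 + 36 + 35 + 34 + 33 + 32 + 31 + 30 + 29 + 28 + 27 + 26 + 25 + 24 + 23 + 22 + 21 + 20 + 19 + 18 + 17 + 16 + 15 + 14 + 13 + 12 + 11 + 10 + 9 + 8 + 7 + 6 + 5 + 4 + 3 + 2 + 1 + rsum(0)
= 40 + 39 + 38 + 37 + 36 + 35 + 34 + 33 + 32 + 31 + 30 + 29 + 28 + 27 + 26 + 25 + 24 + 23 + 22 + 21 + 20 + 19 + 18 + 17 + 16 + 15 + 14 + 13 + 12 + 11 + 10 + 9 + 8 + 7 + 6 + 5 + 4 + 3 + 2 + 1 + 0
= 820

820


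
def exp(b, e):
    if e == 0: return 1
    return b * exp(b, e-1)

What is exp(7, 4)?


exp(7, 4)
= 7 * exp(7, 3)
= 7 * 7 * exp(7, 2)
= 7 * 7 * 7 * exp(7, 1)
= 7 * 7 * 7 * 7 * exp(7, 0)
= 7 * 7 * 7 * 7 * 1
= 2401

2401


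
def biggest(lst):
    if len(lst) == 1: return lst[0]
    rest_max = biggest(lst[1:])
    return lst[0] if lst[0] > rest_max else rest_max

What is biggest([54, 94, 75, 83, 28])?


biggest([54, 94, 75, 83, 28]): compare 54 with biggest([94, 75, 83, 28])
biggest([94, 75, 83, 28]): compare 94 with biggest([75, 83, 28])
biggest([75, 83, 28]): compare 75 with biggest([83, 28])
biggest([83, 28]): compare 83 with biggest([28])
biggest([28]) = 28  (base case)
Compare 83 with 28 -> 83
Compare 75 with 83 -> 83
Compare 94 with 83 -> 94
Compare 54 with 94 -> 94

94


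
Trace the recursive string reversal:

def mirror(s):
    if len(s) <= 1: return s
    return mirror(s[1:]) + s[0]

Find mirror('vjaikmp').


mirror('vjaikmp') = mirror('jaikmp') + 'v'
mirror('jaikmp') = mirror('aikmp') + 'j'
mirror('aikmp') = mirror('ikmp') + 'a'
mirror('ikmp') = mirror('kmp') + 'i'
mirror('kmp') = mirror('mp') + 'k'
mirror('mp') = mirror('p') + 'm'
mirror('p') = 'p'  (base case)
Concatenating: 'p' + 'm' + 'k' + 'i' + 'a' + 'j' + 'v' = 'pmkiajv'

pmkiajv


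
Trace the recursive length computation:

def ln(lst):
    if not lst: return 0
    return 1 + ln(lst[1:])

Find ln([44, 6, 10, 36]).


ln([44, 6, 10, 36]) = 1 + ln([6, 10, 36])
ln([6, 10, 36]) = 1 + ln([10, 36])
ln([10, 36]) = 1 + ln([36])
ln([36]) = 1 + ln([])
ln([]) = 0  (base case)
Unwinding: 1 + 1 + 1 + 1 + 0 = 4

4


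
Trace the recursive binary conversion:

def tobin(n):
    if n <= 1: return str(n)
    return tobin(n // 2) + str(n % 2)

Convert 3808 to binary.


tobin(3808) = tobin(1904) + '0'
tobin(1904) = tobin(952) + '0'
tobin(952) = tobin(476) + '0'
tobin(476) = tobin(238) + '0'
tobin(238) = tobin(119) + '0'
tobin(119) = tobin(59) + '1'
tobin(59) = tobin(29) + '1'
tobin(29) = tobin(14) + '1'
tobin(14) = tobin(7) + '0'
tobin(7) = tobin(3) + '1'
tobin(3) = tobin(1) + '1'
tobin(1) = '1'  (base case)
Concatenating: '1' + '1' + '1' + '0' + '1' + '1' + '1' + '0' + '0' + '0' + '0' + '0' = '111011100000'

111011100000


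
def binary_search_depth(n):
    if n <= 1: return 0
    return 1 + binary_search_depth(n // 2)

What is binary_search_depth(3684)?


3684 / 2 = 1842
1842 / 2 = 921
921 / 2 = 460
460 / 2 = 230
230 / 2 = 115
115 / 2 = 57
57 / 2 = 28
28 / 2 = 14
14 / 2 = 7
7 / 2 = 3
3 / 2 = 1
Reached 1 after 11 halvings

11


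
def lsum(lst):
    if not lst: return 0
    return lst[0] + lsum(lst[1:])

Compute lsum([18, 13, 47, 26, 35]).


lsum([18, 13, 47, 26, 35]) = 18 + lsum([13, 47, 26, 35])
lsum([13, 47, 26, 35]) = 13 + lsum([47, 26, 35])
lsum([47, 26, 35]) = 47 + lsum([26, 35])
lsum([26, 35]) = 26 + lsum([35])
lsum([35]) = 35 + lsum([])
lsum([]) = 0  (base case)
Total: 18 + 13 + 47 + 26 + 35 + 0 = 139

139


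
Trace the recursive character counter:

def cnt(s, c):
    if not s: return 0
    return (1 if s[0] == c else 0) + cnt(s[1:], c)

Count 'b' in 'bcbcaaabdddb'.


s[0]='b' == 'b' -> 1
s[0]='c' != 'b' -> 0
s[0]='b' == 'b' -> 1
s[0]='c' != 'b' -> 0
s[0]='a' != 'b' -> 0
s[0]='a' != 'b' -> 0
s[0]='a' != 'b' -> 0
s[0]='b' == 'b' -> 1
s[0]='d' != 'b' -> 0
s[0]='d' != 'b' -> 0
s[0]='d' != 'b' -> 0
s[0]='b' == 'b' -> 1
Sum: 1 + 0 + 1 + 0 + 0 + 0 + 0 + 1 + 0 + 0 + 0 + 1 = 4

4


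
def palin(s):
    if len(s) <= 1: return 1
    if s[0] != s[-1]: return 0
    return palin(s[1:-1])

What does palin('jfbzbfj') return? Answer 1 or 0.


palin('jfbzbfj'): s[0]='j' == s[-1]='j' -> check palin('fbzbf')
palin('fbzbf'): s[0]='f' == s[-1]='f' -> check palin('bzb')
palin('bzb'): s[0]='b' == s[-1]='b' -> check palin('z')
palin('z'): len <= 1 -> return 1  (base case)
Result: 1 (palindrome)

1


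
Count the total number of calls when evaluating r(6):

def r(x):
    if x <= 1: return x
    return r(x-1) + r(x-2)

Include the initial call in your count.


Let C(n) = total calls for r(n)
C(0) = 1, C(1) = 1
C(2) = 1 + C(1) + C(0) = 1 + 1 + 1 = 3
C(3) = 1 + C(2) + C(1) = 1 + 3 + 1 = 5
C(4) = 1 + C(3) + C(2) = 1 + 5 + 3 = 9
C(5) = 1 + C(4) + C(3) = 1 + 9 + 5 = 15
C(6) = 1 + C(5) + C(4) = 1 + 15 + 9 = 25

25


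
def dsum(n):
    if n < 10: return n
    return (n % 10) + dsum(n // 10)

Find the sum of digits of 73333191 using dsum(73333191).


dsum(73333191) = 1 + dsum(7333319)
dsum(7333319) = 9 + dsum(733331)
dsum(733331) = 1 + dsum(73333)
dsum(73333) = 3 + dsum(7333)
dsum(7333) = 3 + dsum(733)
dsum(733) = 3 + dsum(73)
dsum(73) = 3 + dsum(7)
dsum(7) = 7  (base case)
Total: 1 + 9 + 1 + 3 + 3 + 3 + 3 + 7 = 30

30


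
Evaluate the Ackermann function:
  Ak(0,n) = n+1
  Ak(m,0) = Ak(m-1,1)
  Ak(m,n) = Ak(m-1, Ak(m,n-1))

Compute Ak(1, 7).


Ak(1, 7) = Ak(0, Ak(1, 6))
  Ak(1, 6) = Ak(0, Ak(1, 5))
    Ak(1, 5) = Ak(0, Ak(1, 4))
      Ak(1, 4) = Ak(0, Ak(1, 3))
        Ak(1, 3) = Ak(0, Ak(1, 2))
          Ak(1, 2) = Ak(0, Ak(1, 1))
          Ak(1, 1) = Ak(0, Ak(1, 0))
          Ak(1, 0) = Ak(0, 1)
          Ak(0, 1) = 2
            = Ak(0, 2)
          Ak(0, 2) = 3
            = Ak(0, 3)
          Ak(0, 3) = 4
          = Ak(0, 4)
          Ak(0, 4) = 5
        = Ak(0, 5)
        Ak(0, 5) = 6
      = Ak(0, 6)
      Ak(0, 6) = 7
    = Ak(0, 7)
    Ak(0, 7) = 8
  = Ak(0, 8)
  Ak(0, 8) = 9
Result: Ak(1, 7) = 9

9


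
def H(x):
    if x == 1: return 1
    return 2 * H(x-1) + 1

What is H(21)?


H(21) = 2 * H(20) + 1
H(20) = 2 * H(19) + 1
H(19) = 2 * H(18) + 1
H(18) = 2 * H(17) + 1
H(17) = 2 * H(16) + 1
H(16) = 2 * H(15) + 1
H(15) = 2 * H(14) + 1
H(14) = 2 * H(13) + 1
H(13) = 2 * H(12) + 1
H(12) = 2 * H(11) + 1
H(11) = 2 * H(10) + 1
H(10) = 2 * H(9) + 1
H(9) = 2 * H(8) + 1
H(8) = 2 * H(7) + 1
H(7) = 2 * H(6) + 1
H(6) = 2 * H(5) + 1
H(5) = 2 * H(4) + 1
H(4) = 2 * H(3) + 1
H(3) = 2 * H(2) + 1
H(2) = 2 * H(1) + 1
H(1) = 1  (base case)
H(2) = 2 * 1 + 1 = 3
H(3) = 2 * 3 + 1 = 7
H(4) = 2 * 7 + 1 = 15
H(5) = 2 * 15 + 1 = 31
H(6) = 2 * 31 + 1 = 63
H(7) = 2 * 63 + 1 = 127
H(8) = 2 * 127 + 1 = 255
H(9) = 2 * 255 + 1 = 511
H(10) = 2 * 511 + 1 = 1023
H(11) = 2 * 1023 + 1 = 2047
H(12) = 2 * 2047 + 1 = 4095
H(13) = 2 * 4095 + 1 = 8191
H(14) = 2 * 8191 + 1 = 16383
H(15) = 2 * 16383 + 1 = 32767
H(16) = 2 * 32767 + 1 = 65535
H(17) = 2 * 65535 + 1 = 131071
H(18) = 2 * 131071 + 1 = 262143
H(19) = 2 * 262143 + 1 = 524287
H(20) = 2 * 524287 + 1 = 1048575
H(21) = 2 * 1048575 + 1 = 2097151

2097151


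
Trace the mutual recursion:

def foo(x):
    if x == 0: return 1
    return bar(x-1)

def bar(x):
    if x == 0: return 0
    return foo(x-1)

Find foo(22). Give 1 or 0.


foo(22) = bar(21)
bar(21) = foo(20)
foo(20) = bar(19)
bar(19) = foo(18)
foo(18) = bar(17)
bar(17) = foo(16)
foo(16) = bar(15)
bar(15) = foo(14)
foo(14) = bar(13)
bar(13) = foo(12)
foo(12) = bar(11)
bar(11) = foo(10)
foo(10) = bar(9)
bar(9) = foo(8)
foo(8) = bar(7)
bar(7) = foo(6)
foo(6) = bar(5)
bar(5) = foo(4)
foo(4) = bar(3)
bar(3) = foo(2)
foo(2) = bar(1)
bar(1) = foo(0)
foo(0) = 1  (base case)
Result: 1

1


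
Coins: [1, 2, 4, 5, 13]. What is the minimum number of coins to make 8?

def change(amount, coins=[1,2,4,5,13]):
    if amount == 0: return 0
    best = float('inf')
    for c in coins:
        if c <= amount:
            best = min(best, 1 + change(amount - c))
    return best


Building up with DP:
change(0) = 0
change(1) = min(1+change(0)=1+0=1) = 1
change(2) = min(1+change(1)=1+1=2, 1+change(0)=1+0=1) = 1
change(3) = min(1+change(2)=1+1=2, 1+change(1)=1+1=2) = 2
change(4) = min(1+change(3)=1+2=3, 1+change(2)=1+1=2, 1+change(0)=1+0=1) = 1
change(5) = min(1+change(4)=1+1=2, 1+change(3)=1+2=3, 1+change(1)=1+1=2, 1+change(0)=1+0=1) = 1
change(6) = min(1+change(5)=1+1=2, 1+change(4)=1+1=2, 1+change(2)=1+1=2, 1+change(1)=1+1=2) = 2
change(7) = min(1+change(6)=1+2=3, 1+change(5)=1+1=2, 1+change(3)=1+2=3, 1+change(2)=1+1=2) = 2
change(8) = min(1+change(7)=1+2=3, 1+change(6)=1+2=3, 1+change(4)=1+1=2, 1+change(3)=1+2=3) = 2

2


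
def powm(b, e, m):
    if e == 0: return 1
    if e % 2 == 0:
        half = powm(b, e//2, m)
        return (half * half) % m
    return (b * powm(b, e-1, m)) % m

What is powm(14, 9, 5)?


powm(14, 9, 5): e is odd, compute powm(14, 8, 5)
  powm(14, 8, 5): e is even, compute powm(14, 4, 5)
    powm(14, 4, 5): e is even, compute powm(14, 2, 5)
      powm(14, 2, 5): e is even, compute powm(14, 1, 5)
        powm(14, 1, 5): e is odd, compute powm(14, 0, 5)
          powm(14, 0, 5) = 1
        (14 * 1) % 5 = 4
      half=4, (4*4) % 5 = 1
    half=1, (1*1) % 5 = 1
  half=1, (1*1) % 5 = 1
(14 * 1) % 5 = 4

4


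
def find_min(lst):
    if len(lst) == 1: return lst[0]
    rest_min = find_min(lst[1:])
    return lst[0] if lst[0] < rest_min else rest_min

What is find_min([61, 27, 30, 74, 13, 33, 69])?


find_min([61, 27, 30, 74, 13, 33, 69]): compare 61 with find_min([27, 30, 74, 13, 33, 69])
find_min([27, 30, 74, 13, 33, 69]): compare 27 with find_min([30, 74, 13, 33, 69])
find_min([30, 74, 13, 33, 69]): compare 30 with find_min([74, 13, 33, 69])
find_min([74, 13, 33, 69]): compare 74 with find_min([13, 33, 69])
find_min([13, 33, 69]): compare 13 with find_min([33, 69])
find_min([33, 69]): compare 33 with find_min([69])
find_min([69]) = 69  (base case)
Compare 33 with 69 -> 33
Compare 13 with 33 -> 13
Compare 74 with 13 -> 13
Compare 30 with 13 -> 13
Compare 27 with 13 -> 13
Compare 61 with 13 -> 13

13


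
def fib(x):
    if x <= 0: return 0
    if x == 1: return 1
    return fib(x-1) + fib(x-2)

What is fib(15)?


Computing fib(15) bottom-up:
fib(0) = 0
fib(1) = 1
fib(2) = fib(1) + fib(0) = 1 + 0 = 1
fib(3) = fib(2) + fib(1) = 1 + 1 = 2
fib(4) = fib(3) + fib(2) = 2 + 1 = 3
fib(5) = fib(4) + fib(3) = 3 + 2 = 5
fib(6) = fib(5) + fib(4) = 5 + 3 = 8
fib(7) = fib(6) + fib(5) = 8 + 5 = 13
fib(8) = fib(7) + fib(6) = 13 + 8 = 21
fib(9) = fib(8) + fib(7) = 21 + 13 = 34
fib(10) = fib(9) + fib(8) = 34 + 21 = 55
fib(11) = fib(10) + fib(9) = 55 + 34 = 89
fib(12) = fib(11) + fib(10) = 89 + 55 = 144
fib(13) = fib(12) + fib(11) = 144 + 89 = 233
fib(14) = fib(13) + fib(12) = 233 + 144 = 377
fib(15) = fib(14) + fib(13) = 377 + 233 = 610

610


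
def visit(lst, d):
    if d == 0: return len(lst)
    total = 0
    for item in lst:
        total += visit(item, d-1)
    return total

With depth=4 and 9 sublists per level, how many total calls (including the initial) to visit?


At depth 0 (root): 1 call
At depth 1: each of 1 parents calls visit on 9 children = 9 calls
At depth 2: each of 9 parents calls visit on 9 children = 81 calls
At depth 3: each of 81 parents calls visit on 9 children = 729 calls
At depth 4: each of 729 parents calls visit on 9 children = 6561 calls
Total: 1 + 9 + 81 + 729 + 6561 = 7381

7381


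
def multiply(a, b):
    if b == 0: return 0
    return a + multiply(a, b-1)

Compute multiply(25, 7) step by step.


multiply(25, 7) = 25 + multiply(25, 6)
multiply(25, 6) = 25 + multiply(25, 5)
multiply(25, 5) = 25 + multiply(25, 4)
multiply(25, 4) = 25 + multiply(25, 3)
multiply(25, 3) = 25 + multiply(25, 2)
multiply(25, 2) = 25 + multiply(25, 1)
multiply(25, 1) = 25 + multiply(25, 0)
multiply(25, 0) = 0  (base case)
Total: 25 + 25 + 25 + 25 + 25 + 25 + 25 + 0 = 175

175


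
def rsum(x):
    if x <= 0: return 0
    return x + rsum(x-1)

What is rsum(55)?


rsum(55)
= 55 + 54 + 53 + 52 + 51 + 50 + 49 + 48 + 47 + 46 + 45 + 44 + 43 + 42 + 41 + 40 + 39 + 38 + 37 + 36 + 35 + 34 + 33 + 32 + 31 + 30 + 29 + 28 + 27 + 26 + 25 + 24 + 23 + 22 + 21 + 20 + 19 + 18 + 17 + 16 + 15 + 14 + 13 + 12 + 11 + 10 + 9 + 8 + 7 + 6 + 5 + 4 + 3 + 2 + 1 + rsum(0)
= 55 + 54 + 53 + 52 + 51 + 50 + 49 + 48 + 47 + 46 + 45 + 44 + 43 + 42 + 41 + 40 + 39 + 38 + 37 + 36 + 35 + 34 + 33 + 32 + 31 + 30 + 29 + 28 + 27 + 26 + 25 + 24 + 23 + 22 + 21 + 20 + 19 + 18 + 17 + 16 + 15 + 14 + 13 + 12 + 11 + 10 + 9 + 8 + 7 + 6 + 5 + 4 + 3 + 2 + 1 + 0
= 1540

1540


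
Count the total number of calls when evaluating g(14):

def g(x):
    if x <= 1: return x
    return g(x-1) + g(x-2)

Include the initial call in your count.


Let C(n) = total calls for g(n)
C(0) = 1, C(1) = 1
C(2) = 1 + C(1) + C(0) = 1 + 1 + 1 = 3
C(3) = 1 + C(2) + C(1) = 1 + 3 + 1 = 5
C(4) = 1 + C(3) + C(2) = 1 + 5 + 3 = 9
C(5) = 1 + C(4) + C(3) = 1 + 9 + 5 = 15
C(6) = 1 + C(5) + C(4) = 1 + 15 + 9 = 25
C(7) = 1 + C(6) + C(5) = 1 + 25 + 15 = 41
C(8) = 1 + C(7) + C(6) = 1 + 41 + 25 = 67
C(9) = 1 + C(8) + C(7) = 1 + 67 + 41 = 109
C(10) = 1 + C(9) + C(8) = 1 + 109 + 67 = 177
C(11) = 1 + C(10) + C(9) = 1 + 177 + 109 = 287
C(12) = 1 + C(11) + C(10) = 1 + 287 + 177 = 465
C(13) = 1 + C(12) + C(11) = 1 + 465 + 287 = 753
C(14) = 1 + C(13) + C(12) = 1 + 753 + 465 = 1219

1219


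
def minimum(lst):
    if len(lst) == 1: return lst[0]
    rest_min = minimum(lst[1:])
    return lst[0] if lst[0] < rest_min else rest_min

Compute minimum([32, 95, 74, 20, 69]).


minimum([32, 95, 74, 20, 69]): compare 32 with minimum([95, 74, 20, 69])
minimum([95, 74, 20, 69]): compare 95 with minimum([74, 20, 69])
minimum([74, 20, 69]): compare 74 with minimum([20, 69])
minimum([20, 69]): compare 20 with minimum([69])
minimum([69]) = 69  (base case)
Compare 20 with 69 -> 20
Compare 74 with 20 -> 20
Compare 95 with 20 -> 20
Compare 32 with 20 -> 20

20


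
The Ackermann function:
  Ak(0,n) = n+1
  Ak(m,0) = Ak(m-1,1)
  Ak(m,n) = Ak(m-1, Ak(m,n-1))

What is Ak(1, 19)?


Ak(1, 19) = Ak(0, Ak(1, 18))
  Ak(1, 18) = Ak(0, Ak(1, 17))
    Ak(1, 17) = Ak(0, Ak(1, 16))
      Ak(1, 16) = Ak(0, Ak(1, 15))
        Ak(1, 15) = Ak(0, Ak(1, 14))
          Ak(1, 14) = Ak(0, Ak(1, 13))
          Ak(1, 13) = Ak(0, Ak(1, 12))
          Ak(1, 12) = Ak(0, Ak(1, 11))
          Ak(1, 11) = Ak(0, Ak(1, 10))
          Ak(1, 10) = Ak(0, Ak(1, 9))
          Ak(1, 9) = Ak(0, Ak(1, 8))
          Ak(1, 8) = Ak(0, Ak(1, 7))
          Ak(1, 7) = Ak(0, Ak(1, 6))
          Ak(1, 6) = Ak(0, Ak(1, 5))
          Ak(1, 5) = Ak(0, Ak(1, 4))
          Ak(1, 4) = Ak(0, Ak(1, 3))
          Ak(1, 3) = Ak(0, Ak(1, 2))
          Ak(1, 2) = Ak(0, Ak(1, 1))
          Ak(1, 1) = Ak(0, Ak(1, 0))
          Ak(1, 0) = Ak(0, 1)
          Ak(0, 1) = 2
            = Ak(0, 2)
          Ak(0, 2) = 3
            = Ak(0, 3)
          Ak(0, 3) = 4
... (trace truncated)
Result: Ak(1, 19) = 21

21


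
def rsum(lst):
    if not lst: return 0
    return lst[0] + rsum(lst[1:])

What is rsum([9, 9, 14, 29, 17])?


rsum([9, 9, 14, 29, 17]) = 9 + rsum([9, 14, 29, 17])
rsum([9, 14, 29, 17]) = 9 + rsum([14, 29, 17])
rsum([14, 29, 17]) = 14 + rsum([29, 17])
rsum([29, 17]) = 29 + rsum([17])
rsum([17]) = 17 + rsum([])
rsum([]) = 0  (base case)
Total: 9 + 9 + 14 + 29 + 17 + 0 = 78

78


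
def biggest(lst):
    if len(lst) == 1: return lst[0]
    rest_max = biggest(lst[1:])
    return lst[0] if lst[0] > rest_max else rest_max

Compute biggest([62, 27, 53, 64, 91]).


biggest([62, 27, 53, 64, 91]): compare 62 with biggest([27, 53, 64, 91])
biggest([27, 53, 64, 91]): compare 27 with biggest([53, 64, 91])
biggest([53, 64, 91]): compare 53 with biggest([64, 91])
biggest([64, 91]): compare 64 with biggest([91])
biggest([91]) = 91  (base case)
Compare 64 with 91 -> 91
Compare 53 with 91 -> 91
Compare 27 with 91 -> 91
Compare 62 with 91 -> 91

91


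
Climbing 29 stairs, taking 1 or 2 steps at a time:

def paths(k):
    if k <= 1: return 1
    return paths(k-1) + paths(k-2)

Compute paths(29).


Building up from base cases:
paths(0) = 1
paths(1) = 1
paths(2) = paths(1) + paths(0) = 1 + 1 = 2
paths(3) = paths(2) + paths(1) = 2 + 1 = 3
paths(4) = paths(3) + paths(2) = 3 + 2 = 5
paths(5) = paths(4) + paths(3) = 5 + 3 = 8
paths(6) = paths(5) + paths(4) = 8 + 5 = 13
paths(7) = paths(6) + paths(5) = 13 + 8 = 21
paths(8) = paths(7) + paths(6) = 21 + 13 = 34
paths(9) = paths(8) + paths(7) = 34 + 21 = 55
paths(10) = paths(9) + paths(8) = 55 + 34 = 89
paths(11) = paths(10) + paths(9) = 89 + 55 = 144
paths(12) = paths(11) + paths(10) = 144 + 89 = 233
paths(13) = paths(12) + paths(11) = 233 + 144 = 377
paths(14) = paths(13) + paths(12) = 377 + 233 = 610
paths(15) = paths(14) + paths(13) = 610 + 377 = 987
paths(16) = paths(15) + paths(14) = 987 + 610 = 1597
paths(17) = paths(16) + paths(15) = 1597 + 987 = 2584
paths(18) = paths(17) + paths(16) = 2584 + 1597 = 4181
paths(19) = paths(18) + paths(17) = 4181 + 2584 = 6765
paths(20) = paths(19) + paths(18) = 6765 + 4181 = 10946
paths(21) = paths(20) + paths(19) = 10946 + 6765 = 17711
paths(22) = paths(21) + paths(20) = 17711 + 10946 = 28657
paths(23) = paths(22) + paths(21) = 28657 + 17711 = 46368
paths(24) = paths(23) + paths(22) = 46368 + 28657 = 75025
paths(25) = paths(24) + paths(23) = 75025 + 46368 = 121393
paths(26) = paths(25) + paths(24) = 121393 + 75025 = 196418
paths(27) = paths(26) + paths(25) = 196418 + 121393 = 317811
paths(28) = paths(27) + paths(26) = 317811 + 196418 = 514229
paths(29) = paths(28) + paths(27) = 514229 + 317811 = 832040

832040


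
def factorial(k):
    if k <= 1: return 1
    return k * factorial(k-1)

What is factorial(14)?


factorial(14)
= 14 * factorial(13)
= 14 * 13 * factorial(12)
= 14 * 13 * 12 * factorial(11)
= 14 * 13 * 12 * 11 * factorial(10)
= 14 * 13 * 12 * 11 * 10 * factorial(9)
= 14 * 13 * 12 * 11 * 10 * 9 * factorial(8)
= 14 * 13 * 12 * 11 * 10 * 9 * 8 * factorial(7)
= 14 * 13 * 12 * 11 * 10 * 9 * 8 * 7 * factorial(6)
= 14 * 13 * 12 * 11 * 10 * 9 * 8 * 7 * 6 * factorial(5)
= 14 * 13 * 12 * 11 * 10 * 9 * 8 * 7 * 6 * 5 * factorial(4)
= 14 * 13 * 12 * 11 * 10 * 9 * 8 * 7 * 6 * 5 * 4 * factorial(3)
= 14 * 13 * 12 * 11 * 10 * 9 * 8 * 7 * 6 * 5 * 4 * 3 * factorial(2)
= 14 * 13 * 12 * 11 * 10 * 9 * 8 * 7 * 6 * 5 * 4 * 3 * 2 * factorial(1)
= 14 * 13 * 12 * 11 * 10 * 9 * 8 * 7 * 6 * 5 * 4 * 3 * 2 * 1
= 87178291200

87178291200


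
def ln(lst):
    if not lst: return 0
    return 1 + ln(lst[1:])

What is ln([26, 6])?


ln([26, 6]) = 1 + ln([6])
ln([6]) = 1 + ln([])
ln([]) = 0  (base case)
Unwinding: 1 + 1 + 0 = 2

2


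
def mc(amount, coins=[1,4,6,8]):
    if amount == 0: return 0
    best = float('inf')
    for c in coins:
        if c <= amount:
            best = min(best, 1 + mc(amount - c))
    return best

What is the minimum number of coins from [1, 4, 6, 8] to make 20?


Building up with DP:
mc(0) = 0
mc(1) = min(1+mc(0)=1+0=1) = 1
mc(2) = min(1+mc(1)=1+1=2) = 2
mc(3) = min(1+mc(2)=1+2=3) = 3
mc(4) = min(1+mc(3)=1+3=4, 1+mc(0)=1+0=1) = 1
mc(5) = min(1+mc(4)=1+1=2, 1+mc(1)=1+1=2) = 2
mc(6) = min(1+mc(5)=1+2=3, 1+mc(2)=1+2=3, 1+mc(0)=1+0=1) = 1
mc(7) = min(1+mc(6)=1+1=2, 1+mc(3)=1+3=4, 1+mc(1)=1+1=2) = 2
mc(8) = min(1+mc(7)=1+2=3, 1+mc(4)=1+1=2, 1+mc(2)=1+2=3, 1+mc(0)=1+0=1) = 1
mc(9) = min(1+mc(8)=1+1=2, 1+mc(5)=1+2=3, 1+mc(3)=1+3=4, 1+mc(1)=1+1=2) = 2
mc(10) = min(1+mc(9)=1+2=3, 1+mc(6)=1+1=2, 1+mc(4)=1+1=2, 1+mc(2)=1+2=3) = 2
mc(11) = min(1+mc(10)=1+2=3, 1+mc(7)=1+2=3, 1+mc(5)=1+2=3, 1+mc(3)=1+3=4) = 3
mc(12) = min(1+mc(11)=1+3=4, 1+mc(8)=1+1=2, 1+mc(6)=1+1=2, 1+mc(4)=1+1=2) = 2
mc(13) = min(1+mc(12)=1+2=3, 1+mc(9)=1+2=3, 1+mc(7)=1+2=3, 1+mc(5)=1+2=3) = 3
mc(14) = min(1+mc(13)=1+3=4, 1+mc(10)=1+2=3, 1+mc(8)=1+1=2, 1+mc(6)=1+1=2) = 2
mc(15) = min(1+mc(14)=1+2=3, 1+mc(11)=1+3=4, 1+mc(9)=1+2=3, 1+mc(7)=1+2=3) = 3
mc(16) = min(1+mc(15)=1+3=4, 1+mc(12)=1+2=3, 1+mc(10)=1+2=3, 1+mc(8)=1+1=2) = 2
mc(17) = min(1+mc(16)=1+2=3, 1+mc(13)=1+3=4, 1+mc(11)=1+3=4, 1+mc(9)=1+2=3) = 3
mc(18) = min(1+mc(17)=1+3=4, 1+mc(14)=1+2=3, 1+mc(12)=1+2=3, 1+mc(10)=1+2=3) = 3
mc(19) = min(1+mc(18)=1+3=4, 1+mc(15)=1+3=4, 1+mc(13)=1+3=4, 1+mc(11)=1+3=4) = 4
mc(20) = min(1+mc(19)=1+4=5, 1+mc(16)=1+2=3, 1+mc(14)=1+2=3, 1+mc(12)=1+2=3) = 3

3


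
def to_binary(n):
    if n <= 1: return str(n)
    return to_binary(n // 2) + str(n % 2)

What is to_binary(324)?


to_binary(324) = to_binary(162) + '0'
to_binary(162) = to_binary(81) + '0'
to_binary(81) = to_binary(40) + '1'
to_binary(40) = to_binary(20) + '0'
to_binary(20) = to_binary(10) + '0'
to_binary(10) = to_binary(5) + '0'
to_binary(5) = to_binary(2) + '1'
to_binary(2) = to_binary(1) + '0'
to_binary(1) = '1'  (base case)
Concatenating: '1' + '0' + '1' + '0' + '0' + '0' + '1' + '0' + '0' = '101000100'

101000100


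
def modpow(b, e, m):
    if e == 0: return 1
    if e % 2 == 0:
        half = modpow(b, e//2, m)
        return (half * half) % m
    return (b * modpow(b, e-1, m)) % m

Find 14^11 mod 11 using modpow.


modpow(14, 11, 11): e is odd, compute modpow(14, 10, 11)
  modpow(14, 10, 11): e is even, compute modpow(14, 5, 11)
    modpow(14, 5, 11): e is odd, compute modpow(14, 4, 11)
      modpow(14, 4, 11): e is even, compute modpow(14, 2, 11)
        modpow(14, 2, 11): e is even, compute modpow(14, 1, 11)
          modpow(14, 1, 11): e is odd, compute modpow(14, 0, 11)
          modpow(14, 0, 11) = 1
          (14 * 1) % 11 = 3
        half=3, (3*3) % 11 = 9
      half=9, (9*9) % 11 = 4
    (14 * 4) % 11 = 1
  half=1, (1*1) % 11 = 1
(14 * 1) % 11 = 3

3


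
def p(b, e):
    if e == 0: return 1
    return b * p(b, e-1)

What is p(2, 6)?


p(2, 6)
= 2 * p(2, 5)
= 2 * 2 * p(2, 4)
= 2 * 2 * 2 * p(2, 3)
= 2 * 2 * 2 * 2 * p(2, 2)
= 2 * 2 * 2 * 2 * 2 * p(2, 1)
= 2 * 2 * 2 * 2 * 2 * 2 * p(2, 0)
= 2 * 2 * 2 * 2 * 2 * 2 * 1
= 64

64


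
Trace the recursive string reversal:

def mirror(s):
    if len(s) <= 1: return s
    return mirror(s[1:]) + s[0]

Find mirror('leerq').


mirror('leerq') = mirror('eerq') + 'l'
mirror('eerq') = mirror('erq') + 'e'
mirror('erq') = mirror('rq') + 'e'
mirror('rq') = mirror('q') + 'r'
mirror('q') = 'q'  (base case)
Concatenating: 'q' + 'r' + 'e' + 'e' + 'l' = 'qreel'

qreel


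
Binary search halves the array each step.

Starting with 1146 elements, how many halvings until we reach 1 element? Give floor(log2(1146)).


1146 / 2 = 573
573 / 2 = 286
286 / 2 = 143
143 / 2 = 71
71 / 2 = 35
35 / 2 = 17
17 / 2 = 8
8 / 2 = 4
4 / 2 = 2
2 / 2 = 1
Reached 1 after 10 halvings

10


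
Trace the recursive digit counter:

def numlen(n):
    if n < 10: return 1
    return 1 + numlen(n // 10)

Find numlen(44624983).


numlen(44624983) = 1 + numlen(4462498)
numlen(4462498) = 1 + numlen(446249)
numlen(446249) = 1 + numlen(44624)
numlen(44624) = 1 + numlen(4462)
numlen(4462) = 1 + numlen(446)
numlen(446) = 1 + numlen(44)
numlen(44) = 1 + numlen(4)
numlen(4) = 1  (base case: 4 < 10)
Unwinding: 1 + 1 + 1 + 1 + 1 + 1 + 1 + 1 = 8

8


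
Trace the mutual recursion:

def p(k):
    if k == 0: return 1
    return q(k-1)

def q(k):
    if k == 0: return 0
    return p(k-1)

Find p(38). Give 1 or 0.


p(38) = q(37)
q(37) = p(36)
p(36) = q(35)
q(35) = p(34)
p(34) = q(33)
q(33) = p(32)
p(32) = q(31)
q(31) = p(30)
p(30) = q(29)
q(29) = p(28)
p(28) = q(27)
q(27) = p(26)
p(26) = q(25)
q(25) = p(24)
p(24) = q(23)
q(23) = p(22)
p(22) = q(21)
q(21) = p(20)
p(20) = q(19)
q(19) = p(18)
p(18) = q(17)
q(17) = p(16)
p(16) = q(15)
q(15) = p(14)
p(14) = q(13)
q(13) = p(12)
p(12) = q(11)
q(11) = p(10)
p(10) = q(9)
q(9) = p(8)
p(8) = q(7)
q(7) = p(6)
p(6) = q(5)
q(5) = p(4)
p(4) = q(3)
q(3) = p(2)
p(2) = q(1)
q(1) = p(0)
p(0) = 1  (base case)
Result: 1

1


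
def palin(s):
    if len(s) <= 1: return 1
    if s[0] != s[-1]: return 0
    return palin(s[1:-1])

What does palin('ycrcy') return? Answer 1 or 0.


palin('ycrcy'): s[0]='y' == s[-1]='y' -> check palin('crc')
palin('crc'): s[0]='c' == s[-1]='c' -> check palin('r')
palin('r'): len <= 1 -> return 1  (base case)
Result: 1 (palindrome)

1


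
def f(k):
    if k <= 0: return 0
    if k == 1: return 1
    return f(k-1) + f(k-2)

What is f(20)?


Computing f(20) bottom-up:
f(0) = 0
f(1) = 1
f(2) = f(1) + f(0) = 1 + 0 = 1
f(3) = f(2) + f(1) = 1 + 1 = 2
f(4) = f(3) + f(2) = 2 + 1 = 3
f(5) = f(4) + f(3) = 3 + 2 = 5
f(6) = f(5) + f(4) = 5 + 3 = 8
f(7) = f(6) + f(5) = 8 + 5 = 13
f(8) = f(7) + f(6) = 13 + 8 = 21
f(9) = f(8) + f(7) = 21 + 13 = 34
f(10) = f(9) + f(8) = 34 + 21 = 55
f(11) = f(10) + f(9) = 55 + 34 = 89
f(12) = f(11) + f(10) = 89 + 55 = 144
f(13) = f(12) + f(11) = 144 + 89 = 233
f(14) = f(13) + f(12) = 233 + 144 = 377
f(15) = f(14) + f(13) = 377 + 233 = 610
f(16) = f(15) + f(14) = 610 + 377 = 987
f(17) = f(16) + f(15) = 987 + 610 = 1597
f(18) = f(17) + f(16) = 1597 + 987 = 2584
f(19) = f(18) + f(17) = 2584 + 1597 = 4181
f(20) = f(19) + f(18) = 4181 + 2584 = 6765

6765


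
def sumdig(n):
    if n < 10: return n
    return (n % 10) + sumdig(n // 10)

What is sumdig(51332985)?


sumdig(51332985) = 5 + sumdig(5133298)
sumdig(5133298) = 8 + sumdig(513329)
sumdig(513329) = 9 + sumdig(51332)
sumdig(51332) = 2 + sumdig(5133)
sumdig(5133) = 3 + sumdig(513)
sumdig(513) = 3 + sumdig(51)
sumdig(51) = 1 + sumdig(5)
sumdig(5) = 5  (base case)
Total: 5 + 8 + 9 + 2 + 3 + 3 + 1 + 5 = 36

36


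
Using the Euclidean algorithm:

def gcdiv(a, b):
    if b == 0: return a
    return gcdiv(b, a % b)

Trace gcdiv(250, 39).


gcdiv(250, 39) = gcdiv(39, 16)
gcdiv(39, 16) = gcdiv(16, 7)
gcdiv(16, 7) = gcdiv(7, 2)
gcdiv(7, 2) = gcdiv(2, 1)
gcdiv(2, 1) = gcdiv(1, 0)
gcdiv(1, 0) = 1  (base case)

1


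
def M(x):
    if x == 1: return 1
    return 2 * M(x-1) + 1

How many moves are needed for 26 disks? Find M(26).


M(26) = 2 * M(25) + 1
M(25) = 2 * M(24) + 1
M(24) = 2 * M(23) + 1
M(23) = 2 * M(22) + 1
M(22) = 2 * M(21) + 1
M(21) = 2 * M(20) + 1
M(20) = 2 * M(19) + 1
M(19) = 2 * M(18) + 1
M(18) = 2 * M(17) + 1
M(17) = 2 * M(16) + 1
M(16) = 2 * M(15) + 1
M(15) = 2 * M(14) + 1
M(14) = 2 * M(13) + 1
M(13) = 2 * M(12) + 1
M(12) = 2 * M(11) + 1
M(11) = 2 * M(10) + 1
M(10) = 2 * M(9) + 1
M(9) = 2 * M(8) + 1
M(8) = 2 * M(7) + 1
M(7) = 2 * M(6) + 1
M(6) = 2 * M(5) + 1
M(5) = 2 * M(4) + 1
M(4) = 2 * M(3) + 1
M(3) = 2 * M(2) + 1
M(2) = 2 * M(1) + 1
M(1) = 1  (base case)
M(2) = 2 * 1 + 1 = 3
M(3) = 2 * 3 + 1 = 7
M(4) = 2 * 7 + 1 = 15
M(5) = 2 * 15 + 1 = 31
M(6) = 2 * 31 + 1 = 63
M(7) = 2 * 63 + 1 = 127
M(8) = 2 * 127 + 1 = 255
M(9) = 2 * 255 + 1 = 511
M(10) = 2 * 511 + 1 = 1023
M(11) = 2 * 1023 + 1 = 2047
M(12) = 2 * 2047 + 1 = 4095
M(13) = 2 * 4095 + 1 = 8191
M(14) = 2 * 8191 + 1 = 16383
M(15) = 2 * 16383 + 1 = 32767
M(16) = 2 * 32767 + 1 = 65535
M(17) = 2 * 65535 + 1 = 131071
M(18) = 2 * 131071 + 1 = 262143
M(19) = 2 * 262143 + 1 = 524287
M(20) = 2 * 524287 + 1 = 1048575
M(21) = 2 * 1048575 + 1 = 2097151
M(22) = 2 * 2097151 + 1 = 4194303
M(23) = 2 * 4194303 + 1 = 8388607
M(24) = 2 * 8388607 + 1 = 16777215
M(25) = 2 * 16777215 + 1 = 33554431
M(26) = 2 * 33554431 + 1 = 67108863

67108863


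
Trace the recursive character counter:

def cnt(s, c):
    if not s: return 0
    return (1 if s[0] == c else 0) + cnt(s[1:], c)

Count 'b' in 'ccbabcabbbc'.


s[0]='c' != 'b' -> 0
s[0]='c' != 'b' -> 0
s[0]='b' == 'b' -> 1
s[0]='a' != 'b' -> 0
s[0]='b' == 'b' -> 1
s[0]='c' != 'b' -> 0
s[0]='a' != 'b' -> 0
s[0]='b' == 'b' -> 1
s[0]='b' == 'b' -> 1
s[0]='b' == 'b' -> 1
s[0]='c' != 'b' -> 0
Sum: 0 + 0 + 1 + 0 + 1 + 0 + 0 + 1 + 1 + 1 + 0 = 5

5


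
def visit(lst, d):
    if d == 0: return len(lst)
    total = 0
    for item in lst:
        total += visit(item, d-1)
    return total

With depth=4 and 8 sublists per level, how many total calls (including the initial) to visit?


At depth 0 (root): 1 call
At depth 1: each of 1 parents calls visit on 8 children = 8 calls
At depth 2: each of 8 parents calls visit on 8 children = 64 calls
At depth 3: each of 64 parents calls visit on 8 children = 512 calls
At depth 4: each of 512 parents calls visit on 8 children = 4096 calls
Total: 1 + 8 + 64 + 512 + 4096 = 4681

4681


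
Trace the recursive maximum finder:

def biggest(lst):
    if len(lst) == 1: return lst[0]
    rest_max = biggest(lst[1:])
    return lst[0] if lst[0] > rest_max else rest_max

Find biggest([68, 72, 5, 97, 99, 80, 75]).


biggest([68, 72, 5, 97, 99, 80, 75]): compare 68 with biggest([72, 5, 97, 99, 80, 75])
biggest([72, 5, 97, 99, 80, 75]): compare 72 with biggest([5, 97, 99, 80, 75])
biggest([5, 97, 99, 80, 75]): compare 5 with biggest([97, 99, 80, 75])
biggest([97, 99, 80, 75]): compare 97 with biggest([99, 80, 75])
biggest([99, 80, 75]): compare 99 with biggest([80, 75])
biggest([80, 75]): compare 80 with biggest([75])
biggest([75]) = 75  (base case)
Compare 80 with 75 -> 80
Compare 99 with 80 -> 99
Compare 97 with 99 -> 99
Compare 5 with 99 -> 99
Compare 72 with 99 -> 99
Compare 68 with 99 -> 99

99


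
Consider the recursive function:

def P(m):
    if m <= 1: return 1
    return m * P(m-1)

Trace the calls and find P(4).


P(4)
= 4 * P(3)
= 4 * 3 * P(2)
= 4 * 3 * 2 * P(1)
= 4 * 3 * 2 * 1
= 24

24


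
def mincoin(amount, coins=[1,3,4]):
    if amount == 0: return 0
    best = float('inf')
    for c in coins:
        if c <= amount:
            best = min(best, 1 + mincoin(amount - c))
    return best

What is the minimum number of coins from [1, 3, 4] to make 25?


Building up with DP:
mincoin(0) = 0
mincoin(1) = min(1+mincoin(0)=1+0=1) = 1
mincoin(2) = min(1+mincoin(1)=1+1=2) = 2
mincoin(3) = min(1+mincoin(2)=1+2=3, 1+mincoin(0)=1+0=1) = 1
mincoin(4) = min(1+mincoin(3)=1+1=2, 1+mincoin(1)=1+1=2, 1+mincoin(0)=1+0=1) = 1
mincoin(5) = min(1+mincoin(4)=1+1=2, 1+mincoin(2)=1+2=3, 1+mincoin(1)=1+1=2) = 2
mincoin(6) = min(1+mincoin(5)=1+2=3, 1+mincoin(3)=1+1=2, 1+mincoin(2)=1+2=3) = 2
mincoin(7) = min(1+mincoin(6)=1+2=3, 1+mincoin(4)=1+1=2, 1+mincoin(3)=1+1=2) = 2
mincoin(8) = min(1+mincoin(7)=1+2=3, 1+mincoin(5)=1+2=3, 1+mincoin(4)=1+1=2) = 2
mincoin(9) = min(1+mincoin(8)=1+2=3, 1+mincoin(6)=1+2=3, 1+mincoin(5)=1+2=3) = 3
mincoin(10) = min(1+mincoin(9)=1+3=4, 1+mincoin(7)=1+2=3, 1+mincoin(6)=1+2=3) = 3
mincoin(11) = min(1+mincoin(10)=1+3=4, 1+mincoin(8)=1+2=3, 1+mincoin(7)=1+2=3) = 3
mincoin(12) = min(1+mincoin(11)=1+3=4, 1+mincoin(9)=1+3=4, 1+mincoin(8)=1+2=3) = 3
mincoin(13) = min(1+mincoin(12)=1+3=4, 1+mincoin(10)=1+3=4, 1+mincoin(9)=1+3=4) = 4
mincoin(14) = min(1+mincoin(13)=1+4=5, 1+mincoin(11)=1+3=4, 1+mincoin(10)=1+3=4) = 4
mincoin(15) = min(1+mincoin(14)=1+4=5, 1+mincoin(12)=1+3=4, 1+mincoin(11)=1+3=4) = 4
mincoin(16) = min(1+mincoin(15)=1+4=5, 1+mincoin(13)=1+4=5, 1+mincoin(12)=1+3=4) = 4
mincoin(17) = min(1+mincoin(16)=1+4=5, 1+mincoin(14)=1+4=5, 1+mincoin(13)=1+4=5) = 5
mincoin(18) = min(1+mincoin(17)=1+5=6, 1+mincoin(15)=1+4=5, 1+mincoin(14)=1+4=5) = 5
mincoin(19) = min(1+mincoin(18)=1+5=6, 1+mincoin(16)=1+4=5, 1+mincoin(15)=1+4=5) = 5
mincoin(20) = min(1+mincoin(19)=1+5=6, 1+mincoin(17)=1+5=6, 1+mincoin(16)=1+4=5) = 5
mincoin(21) = min(1+mincoin(20)=1+5=6, 1+mincoin(18)=1+5=6, 1+mincoin(17)=1+5=6) = 6
mincoin(22) = min(1+mincoin(21)=1+6=7, 1+mincoin(19)=1+5=6, 1+mincoin(18)=1+5=6) = 6
mincoin(23) = min(1+mincoin(22)=1+6=7, 1+mincoin(20)=1+5=6, 1+mincoin(19)=1+5=6) = 6
mincoin(24) = min(1+mincoin(23)=1+6=7, 1+mincoin(21)=1+6=7, 1+mincoin(20)=1+5=6) = 6
mincoin(25) = min(1+mincoin(24)=1+6=7, 1+mincoin(22)=1+6=7, 1+mincoin(21)=1+6=7) = 7

7


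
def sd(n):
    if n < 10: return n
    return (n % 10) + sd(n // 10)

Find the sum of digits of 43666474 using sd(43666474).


sd(43666474) = 4 + sd(4366647)
sd(4366647) = 7 + sd(436664)
sd(436664) = 4 + sd(43666)
sd(43666) = 6 + sd(4366)
sd(4366) = 6 + sd(436)
sd(436) = 6 + sd(43)
sd(43) = 3 + sd(4)
sd(4) = 4  (base case)
Total: 4 + 7 + 4 + 6 + 6 + 6 + 3 + 4 = 40

40
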